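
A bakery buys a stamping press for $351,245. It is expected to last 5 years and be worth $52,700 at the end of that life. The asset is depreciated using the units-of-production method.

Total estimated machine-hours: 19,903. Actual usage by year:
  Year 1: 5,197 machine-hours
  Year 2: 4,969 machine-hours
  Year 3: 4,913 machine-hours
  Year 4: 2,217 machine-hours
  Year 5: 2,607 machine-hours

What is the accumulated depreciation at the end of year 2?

Depreciable base = $351,245 − $52,700 = $298,545.
Rate = $298,545 / 19,903 machine-hours = $15 per machine-hour.
Year 1: 5,197 × $15 = $77,955. Book value $273,290.
Year 2: 4,969 × $15 = $74,535. Book value $198,755.
Accumulated through year 2 = $351,245 − $198,755 = $152,490.

$152,490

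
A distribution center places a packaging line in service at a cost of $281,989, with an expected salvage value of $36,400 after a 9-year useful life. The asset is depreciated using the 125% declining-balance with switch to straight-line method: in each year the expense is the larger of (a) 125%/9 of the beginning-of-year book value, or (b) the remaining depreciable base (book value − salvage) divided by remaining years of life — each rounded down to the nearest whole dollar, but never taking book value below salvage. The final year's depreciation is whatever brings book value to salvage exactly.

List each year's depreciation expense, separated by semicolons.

Depreciable base = $281,989 − $36,400 = $245,589.
Year 1: DB = ⌊$281,989 × 125%/9⌋ = $39,165; SL = ⌊$245,589/9⌋ = $27,287 → take DB $39,165. Book value $242,824.
Year 2: DB = ⌊$242,824 × 125%/9⌋ = $33,725; SL = ⌊$206,424/8⌋ = $25,803 → take DB $33,725. Book value $209,099.
Year 3: DB = ⌊$209,099 × 125%/9⌋ = $29,041; SL = ⌊$172,699/7⌋ = $24,671 → take DB $29,041. Book value $180,058.
Year 4: DB = ⌊$180,058 × 125%/9⌋ = $25,008; SL = ⌊$143,658/6⌋ = $23,943 → take DB $25,008. Book value $155,050.
Year 5: DB = ⌊$155,050 × 125%/9⌋ = $21,534; SL = ⌊$118,650/5⌋ = $23,730 → take SL $23,730. Book value $131,320.
Year 6: DB = ⌊$131,320 × 125%/9⌋ = $18,238; SL = ⌊$94,920/4⌋ = $23,730 → take SL $23,730. Book value $107,590.
Year 7: DB = ⌊$107,590 × 125%/9⌋ = $14,943; SL = ⌊$71,190/3⌋ = $23,730 → take SL $23,730. Book value $83,860.
Year 8: DB = ⌊$83,860 × 125%/9⌋ = $11,647; SL = ⌊$47,460/2⌋ = $23,730 → take SL $23,730. Book value $60,130.
Year 9 (final): $60,130 − $36,400 = $23,730. Book value $36,400.

$39,165; $33,725; $29,041; $25,008; $23,730; $23,730; $23,730; $23,730; $23,730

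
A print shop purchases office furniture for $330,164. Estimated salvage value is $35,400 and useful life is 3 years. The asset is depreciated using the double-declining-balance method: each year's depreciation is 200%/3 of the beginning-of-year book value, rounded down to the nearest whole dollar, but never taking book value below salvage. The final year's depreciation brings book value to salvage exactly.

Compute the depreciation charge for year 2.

$73,370

Depreciable base = $330,164 − $35,400 = $294,764.
Year 1: ⌊$330,164 × 200%/3⌋ = $220,109. Book value $110,055.
Year 2: ⌊$110,055 × 200%/3⌋ = $73,370. Book value $36,685.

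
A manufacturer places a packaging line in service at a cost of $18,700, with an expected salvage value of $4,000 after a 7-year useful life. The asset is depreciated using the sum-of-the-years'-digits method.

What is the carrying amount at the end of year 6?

$4,525

Depreciable base = $18,700 − $4,000 = $14,700.
Sum of the years' digits = 7+6+5+4+3+2+1 = 28.
Year 1: $14,700 × 7/28 = $3,675. Book value $15,025.
Year 2: $14,700 × 6/28 = $3,150. Book value $11,875.
Year 3: $14,700 × 5/28 = $2,625. Book value $9,250.
Year 4: $14,700 × 4/28 = $2,100. Book value $7,150.
Year 5: $14,700 × 3/28 = $1,575. Book value $5,575.
Year 6: $14,700 × 2/28 = $1,050. Book value $4,525.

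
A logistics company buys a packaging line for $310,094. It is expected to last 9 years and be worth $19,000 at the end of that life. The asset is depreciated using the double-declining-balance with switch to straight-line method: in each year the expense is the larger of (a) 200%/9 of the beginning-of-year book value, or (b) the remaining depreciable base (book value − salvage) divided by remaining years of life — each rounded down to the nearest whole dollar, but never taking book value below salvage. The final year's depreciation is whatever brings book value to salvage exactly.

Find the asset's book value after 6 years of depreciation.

Depreciable base = $310,094 − $19,000 = $291,094.
Year 1: DB = ⌊$310,094 × 200%/9⌋ = $68,909; SL = ⌊$291,094/9⌋ = $32,343 → take DB $68,909. Book value $241,185.
Year 2: DB = ⌊$241,185 × 200%/9⌋ = $53,596; SL = ⌊$222,185/8⌋ = $27,773 → take DB $53,596. Book value $187,589.
Year 3: DB = ⌊$187,589 × 200%/9⌋ = $41,686; SL = ⌊$168,589/7⌋ = $24,084 → take DB $41,686. Book value $145,903.
Year 4: DB = ⌊$145,903 × 200%/9⌋ = $32,422; SL = ⌊$126,903/6⌋ = $21,150 → take DB $32,422. Book value $113,481.
Year 5: DB = ⌊$113,481 × 200%/9⌋ = $25,218; SL = ⌊$94,481/5⌋ = $18,896 → take DB $25,218. Book value $88,263.
Year 6: DB = ⌊$88,263 × 200%/9⌋ = $19,614; SL = ⌊$69,263/4⌋ = $17,315 → take DB $19,614. Book value $68,649.

$68,649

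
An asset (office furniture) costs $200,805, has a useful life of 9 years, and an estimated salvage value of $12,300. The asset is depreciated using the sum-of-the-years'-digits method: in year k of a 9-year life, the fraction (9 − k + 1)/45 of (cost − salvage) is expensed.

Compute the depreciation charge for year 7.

Depreciable base = $200,805 − $12,300 = $188,505.
Sum of the years' digits = 9+8+7+6+5+4+3+2+1 = 45.
Year 1: $188,505 × 9/45 = $37,701. Book value $163,104.
Year 2: $188,505 × 8/45 = $33,512. Book value $129,592.
Year 3: $188,505 × 7/45 = $29,323. Book value $100,269.
Year 4: $188,505 × 6/45 = $25,134. Book value $75,135.
Year 5: $188,505 × 5/45 = $20,945. Book value $54,190.
Year 6: $188,505 × 4/45 = $16,756. Book value $37,434.
Year 7: $188,505 × 3/45 = $12,567. Book value $24,867.

$12,567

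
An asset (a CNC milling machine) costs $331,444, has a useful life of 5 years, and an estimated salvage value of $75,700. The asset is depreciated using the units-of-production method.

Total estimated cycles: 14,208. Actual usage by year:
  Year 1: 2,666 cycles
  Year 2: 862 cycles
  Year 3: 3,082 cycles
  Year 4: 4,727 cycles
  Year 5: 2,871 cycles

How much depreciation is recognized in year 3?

Depreciable base = $331,444 − $75,700 = $255,744.
Rate = $255,744 / 14,208 cycles = $18 per cycle.
Year 1: 2,666 × $18 = $47,988. Book value $283,456.
Year 2: 862 × $18 = $15,516. Book value $267,940.
Year 3: 3,082 × $18 = $55,476. Book value $212,464.

$55,476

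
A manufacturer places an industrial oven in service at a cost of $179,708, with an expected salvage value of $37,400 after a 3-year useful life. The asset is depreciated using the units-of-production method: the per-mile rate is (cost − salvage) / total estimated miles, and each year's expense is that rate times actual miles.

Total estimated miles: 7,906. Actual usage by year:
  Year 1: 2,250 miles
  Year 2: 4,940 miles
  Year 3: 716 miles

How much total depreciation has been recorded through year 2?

$129,420

Depreciable base = $179,708 − $37,400 = $142,308.
Rate = $142,308 / 7,906 miles = $18 per mile.
Year 1: 2,250 × $18 = $40,500. Book value $139,208.
Year 2: 4,940 × $18 = $88,920. Book value $50,288.
Accumulated through year 2 = $179,708 − $50,288 = $129,420.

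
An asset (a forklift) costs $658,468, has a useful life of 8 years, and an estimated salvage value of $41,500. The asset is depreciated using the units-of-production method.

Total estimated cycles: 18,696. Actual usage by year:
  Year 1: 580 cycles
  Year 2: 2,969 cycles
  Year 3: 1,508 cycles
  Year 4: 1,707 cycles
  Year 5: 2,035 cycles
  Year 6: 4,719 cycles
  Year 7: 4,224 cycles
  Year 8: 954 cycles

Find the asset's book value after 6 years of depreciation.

$212,374

Depreciable base = $658,468 − $41,500 = $616,968.
Rate = $616,968 / 18,696 cycles = $33 per cycle.
Year 1: 580 × $33 = $19,140. Book value $639,328.
Year 2: 2,969 × $33 = $97,977. Book value $541,351.
Year 3: 1,508 × $33 = $49,764. Book value $491,587.
Year 4: 1,707 × $33 = $56,331. Book value $435,256.
Year 5: 2,035 × $33 = $67,155. Book value $368,101.
Year 6: 4,719 × $33 = $155,727. Book value $212,374.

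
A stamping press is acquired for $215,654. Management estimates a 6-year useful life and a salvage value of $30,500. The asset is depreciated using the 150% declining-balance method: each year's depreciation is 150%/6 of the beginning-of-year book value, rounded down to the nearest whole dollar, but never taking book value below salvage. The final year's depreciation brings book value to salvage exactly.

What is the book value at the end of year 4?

$68,235

Depreciable base = $215,654 − $30,500 = $185,154.
Year 1: ⌊$215,654 × 150%/6⌋ = $53,913. Book value $161,741.
Year 2: ⌊$161,741 × 150%/6⌋ = $40,435. Book value $121,306.
Year 3: ⌊$121,306 × 150%/6⌋ = $30,326. Book value $90,980.
Year 4: ⌊$90,980 × 150%/6⌋ = $22,745. Book value $68,235.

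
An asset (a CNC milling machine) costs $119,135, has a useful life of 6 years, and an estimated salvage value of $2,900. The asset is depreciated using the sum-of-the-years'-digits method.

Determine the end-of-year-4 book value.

Depreciable base = $119,135 − $2,900 = $116,235.
Sum of the years' digits = 6+5+4+3+2+1 = 21.
Year 1: $116,235 × 6/21 = $33,210. Book value $85,925.
Year 2: $116,235 × 5/21 = $27,675. Book value $58,250.
Year 3: $116,235 × 4/21 = $22,140. Book value $36,110.
Year 4: $116,235 × 3/21 = $16,605. Book value $19,505.

$19,505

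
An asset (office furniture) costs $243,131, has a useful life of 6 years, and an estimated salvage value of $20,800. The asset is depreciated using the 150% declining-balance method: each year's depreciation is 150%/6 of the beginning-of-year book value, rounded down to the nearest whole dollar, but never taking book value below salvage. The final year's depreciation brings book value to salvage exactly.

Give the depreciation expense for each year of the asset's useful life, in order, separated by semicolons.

$60,782; $45,587; $34,190; $25,643; $19,232; $36,897

Depreciable base = $243,131 − $20,800 = $222,331.
Year 1: ⌊$243,131 × 150%/6⌋ = $60,782. Book value $182,349.
Year 2: ⌊$182,349 × 150%/6⌋ = $45,587. Book value $136,762.
Year 3: ⌊$136,762 × 150%/6⌋ = $34,190. Book value $102,572.
Year 4: ⌊$102,572 × 150%/6⌋ = $25,643. Book value $76,929.
Year 5: ⌊$76,929 × 150%/6⌋ = $19,232. Book value $57,697.
Year 6 (final): $57,697 − $20,800 = $36,897. Book value $20,800.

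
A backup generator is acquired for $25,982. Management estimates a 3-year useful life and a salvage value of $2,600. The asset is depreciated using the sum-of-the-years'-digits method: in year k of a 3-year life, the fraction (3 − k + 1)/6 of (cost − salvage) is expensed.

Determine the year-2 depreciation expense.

Depreciable base = $25,982 − $2,600 = $23,382.
Sum of the years' digits = 3+2+1 = 6.
Year 1: $23,382 × 3/6 = $11,691. Book value $14,291.
Year 2: $23,382 × 2/6 = $7,794. Book value $6,497.

$7,794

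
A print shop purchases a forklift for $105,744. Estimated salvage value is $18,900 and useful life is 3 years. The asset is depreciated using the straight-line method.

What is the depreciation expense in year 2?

$28,948

Depreciable base = $105,744 − $18,900 = $86,844.
Annual expense = $86,844 / 3 = $28,948.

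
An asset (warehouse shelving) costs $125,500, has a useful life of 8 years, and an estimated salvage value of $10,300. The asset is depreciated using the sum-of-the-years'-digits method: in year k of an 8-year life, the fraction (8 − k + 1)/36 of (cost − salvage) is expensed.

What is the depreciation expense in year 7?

$6,400

Depreciable base = $125,500 − $10,300 = $115,200.
Sum of the years' digits = 8+7+6+5+4+3+2+1 = 36.
Year 1: $115,200 × 8/36 = $25,600. Book value $99,900.
Year 2: $115,200 × 7/36 = $22,400. Book value $77,500.
Year 3: $115,200 × 6/36 = $19,200. Book value $58,300.
Year 4: $115,200 × 5/36 = $16,000. Book value $42,300.
Year 5: $115,200 × 4/36 = $12,800. Book value $29,500.
Year 6: $115,200 × 3/36 = $9,600. Book value $19,900.
Year 7: $115,200 × 2/36 = $6,400. Book value $13,500.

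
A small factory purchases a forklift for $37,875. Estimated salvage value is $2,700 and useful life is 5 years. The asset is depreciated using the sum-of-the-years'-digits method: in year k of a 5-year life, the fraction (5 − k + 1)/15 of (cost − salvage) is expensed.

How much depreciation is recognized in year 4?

Depreciable base = $37,875 − $2,700 = $35,175.
Sum of the years' digits = 5+4+3+2+1 = 15.
Year 1: $35,175 × 5/15 = $11,725. Book value $26,150.
Year 2: $35,175 × 4/15 = $9,380. Book value $16,770.
Year 3: $35,175 × 3/15 = $7,035. Book value $9,735.
Year 4: $35,175 × 2/15 = $4,690. Book value $5,045.

$4,690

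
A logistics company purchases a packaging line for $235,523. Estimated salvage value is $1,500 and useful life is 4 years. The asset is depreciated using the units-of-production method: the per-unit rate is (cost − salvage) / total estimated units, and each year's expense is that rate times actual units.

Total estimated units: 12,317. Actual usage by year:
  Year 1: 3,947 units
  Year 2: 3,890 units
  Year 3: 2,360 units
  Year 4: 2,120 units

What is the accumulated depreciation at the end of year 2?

Depreciable base = $235,523 − $1,500 = $234,023.
Rate = $234,023 / 12,317 units = $19 per unit.
Year 1: 3,947 × $19 = $74,993. Book value $160,530.
Year 2: 3,890 × $19 = $73,910. Book value $86,620.
Accumulated through year 2 = $235,523 − $86,620 = $148,903.

$148,903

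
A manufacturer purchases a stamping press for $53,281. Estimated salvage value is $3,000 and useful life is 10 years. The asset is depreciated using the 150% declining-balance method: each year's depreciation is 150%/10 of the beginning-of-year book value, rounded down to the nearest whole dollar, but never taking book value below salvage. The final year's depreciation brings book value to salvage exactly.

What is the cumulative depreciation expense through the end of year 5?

Depreciable base = $53,281 − $3,000 = $50,281.
Year 1: ⌊$53,281 × 150%/10⌋ = $7,992. Book value $45,289.
Year 2: ⌊$45,289 × 150%/10⌋ = $6,793. Book value $38,496.
Year 3: ⌊$38,496 × 150%/10⌋ = $5,774. Book value $32,722.
Year 4: ⌊$32,722 × 150%/10⌋ = $4,908. Book value $27,814.
Year 5: ⌊$27,814 × 150%/10⌋ = $4,172. Book value $23,642.
Accumulated through year 5 = $53,281 − $23,642 = $29,639.

$29,639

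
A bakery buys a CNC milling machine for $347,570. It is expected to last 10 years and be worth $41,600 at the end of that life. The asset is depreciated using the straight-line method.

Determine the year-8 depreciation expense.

$30,597

Depreciable base = $347,570 − $41,600 = $305,970.
Annual expense = $305,970 / 10 = $30,597.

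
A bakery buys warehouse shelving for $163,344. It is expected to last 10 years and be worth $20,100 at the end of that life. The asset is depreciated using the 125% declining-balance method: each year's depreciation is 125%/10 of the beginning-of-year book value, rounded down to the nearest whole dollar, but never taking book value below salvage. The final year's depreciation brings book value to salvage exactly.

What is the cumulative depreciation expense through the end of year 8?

Depreciable base = $163,344 − $20,100 = $143,244.
Year 1: ⌊$163,344 × 125%/10⌋ = $20,418. Book value $142,926.
Year 2: ⌊$142,926 × 125%/10⌋ = $17,865. Book value $125,061.
Year 3: ⌊$125,061 × 125%/10⌋ = $15,632. Book value $109,429.
Year 4: ⌊$109,429 × 125%/10⌋ = $13,678. Book value $95,751.
Year 5: ⌊$95,751 × 125%/10⌋ = $11,968. Book value $83,783.
Year 6: ⌊$83,783 × 125%/10⌋ = $10,472. Book value $73,311.
Year 7: ⌊$73,311 × 125%/10⌋ = $9,163. Book value $64,148.
Year 8: ⌊$64,148 × 125%/10⌋ = $8,018. Book value $56,130.
Accumulated through year 8 = $163,344 − $56,130 = $107,214.

$107,214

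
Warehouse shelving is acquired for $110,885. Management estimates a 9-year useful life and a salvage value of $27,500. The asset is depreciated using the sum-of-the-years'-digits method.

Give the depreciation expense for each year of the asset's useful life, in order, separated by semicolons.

$16,677; $14,824; $12,971; $11,118; $9,265; $7,412; $5,559; $3,706; $1,853

Depreciable base = $110,885 − $27,500 = $83,385.
Sum of the years' digits = 9+8+7+6+5+4+3+2+1 = 45.
Year 1: $83,385 × 9/45 = $16,677. Book value $94,208.
Year 2: $83,385 × 8/45 = $14,824. Book value $79,384.
Year 3: $83,385 × 7/45 = $12,971. Book value $66,413.
Year 4: $83,385 × 6/45 = $11,118. Book value $55,295.
Year 5: $83,385 × 5/45 = $9,265. Book value $46,030.
Year 6: $83,385 × 4/45 = $7,412. Book value $38,618.
Year 7: $83,385 × 3/45 = $5,559. Book value $33,059.
Year 8: $83,385 × 2/45 = $3,706. Book value $29,353.
Year 9: $83,385 × 1/45 = $1,853. Book value $27,500.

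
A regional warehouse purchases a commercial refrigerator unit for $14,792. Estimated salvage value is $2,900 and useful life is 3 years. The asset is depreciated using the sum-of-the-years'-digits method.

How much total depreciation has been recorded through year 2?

$9,910

Depreciable base = $14,792 − $2,900 = $11,892.
Sum of the years' digits = 3+2+1 = 6.
Year 1: $11,892 × 3/6 = $5,946. Book value $8,846.
Year 2: $11,892 × 2/6 = $3,964. Book value $4,882.
Accumulated through year 2 = $14,792 − $4,882 = $9,910.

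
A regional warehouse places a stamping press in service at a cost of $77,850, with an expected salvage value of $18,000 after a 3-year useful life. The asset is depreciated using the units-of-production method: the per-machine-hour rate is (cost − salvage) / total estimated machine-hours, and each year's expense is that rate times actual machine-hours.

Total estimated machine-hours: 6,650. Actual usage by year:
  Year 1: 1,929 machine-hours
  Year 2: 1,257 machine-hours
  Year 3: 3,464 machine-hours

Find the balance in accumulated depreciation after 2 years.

$28,674

Depreciable base = $77,850 − $18,000 = $59,850.
Rate = $59,850 / 6,650 machine-hours = $9 per machine-hour.
Year 1: 1,929 × $9 = $17,361. Book value $60,489.
Year 2: 1,257 × $9 = $11,313. Book value $49,176.
Accumulated through year 2 = $77,850 − $49,176 = $28,674.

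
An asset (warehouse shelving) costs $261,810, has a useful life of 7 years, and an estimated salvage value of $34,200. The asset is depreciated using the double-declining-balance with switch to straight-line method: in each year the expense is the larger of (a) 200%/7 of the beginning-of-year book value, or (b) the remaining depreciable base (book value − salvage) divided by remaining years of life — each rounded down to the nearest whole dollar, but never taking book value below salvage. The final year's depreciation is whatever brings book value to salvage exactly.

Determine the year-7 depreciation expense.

$573

Depreciable base = $261,810 − $34,200 = $227,610.
Year 1: DB = ⌊$261,810 × 200%/7⌋ = $74,802; SL = ⌊$227,610/7⌋ = $32,515 → take DB $74,802. Book value $187,008.
Year 2: DB = ⌊$187,008 × 200%/7⌋ = $53,430; SL = ⌊$152,808/6⌋ = $25,468 → take DB $53,430. Book value $133,578.
Year 3: DB = ⌊$133,578 × 200%/7⌋ = $38,165; SL = ⌊$99,378/5⌋ = $19,875 → take DB $38,165. Book value $95,413.
Year 4: DB = ⌊$95,413 × 200%/7⌋ = $27,260; SL = ⌊$61,213/4⌋ = $15,303 → take DB $27,260. Book value $68,153.
Year 5: DB = ⌊$68,153 × 200%/7⌋ = $19,472; SL = ⌊$33,953/3⌋ = $11,317 → take DB $19,472. Book value $48,681.
Year 6: DB = ⌊$48,681 × 200%/7⌋ = $13,908; SL = ⌊$14,481/2⌋ = $7,240 → take DB $13,908. Book value $34,773.
Year 7 (final): $34,773 − $34,200 = $573. Book value $34,200.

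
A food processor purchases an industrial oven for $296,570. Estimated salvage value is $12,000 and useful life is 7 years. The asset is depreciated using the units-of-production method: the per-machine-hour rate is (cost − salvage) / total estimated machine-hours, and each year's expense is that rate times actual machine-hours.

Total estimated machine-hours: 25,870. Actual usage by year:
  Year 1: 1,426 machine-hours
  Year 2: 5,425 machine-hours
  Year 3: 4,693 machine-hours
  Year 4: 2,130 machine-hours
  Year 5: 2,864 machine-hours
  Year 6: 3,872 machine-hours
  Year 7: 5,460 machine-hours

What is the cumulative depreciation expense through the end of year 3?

$126,984

Depreciable base = $296,570 − $12,000 = $284,570.
Rate = $284,570 / 25,870 machine-hours = $11 per machine-hour.
Year 1: 1,426 × $11 = $15,686. Book value $280,884.
Year 2: 5,425 × $11 = $59,675. Book value $221,209.
Year 3: 4,693 × $11 = $51,623. Book value $169,586.
Accumulated through year 3 = $296,570 − $169,586 = $126,984.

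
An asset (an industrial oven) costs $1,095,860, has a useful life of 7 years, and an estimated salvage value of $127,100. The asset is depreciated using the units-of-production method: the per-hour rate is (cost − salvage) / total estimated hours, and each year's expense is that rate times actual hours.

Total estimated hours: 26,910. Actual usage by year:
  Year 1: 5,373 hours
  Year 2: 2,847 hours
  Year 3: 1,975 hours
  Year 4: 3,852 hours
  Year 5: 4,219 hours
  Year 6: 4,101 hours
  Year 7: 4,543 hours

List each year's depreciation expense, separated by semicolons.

Depreciable base = $1,095,860 − $127,100 = $968,760.
Rate = $968,760 / 26,910 hours = $36 per hour.
Year 1: 5,373 × $36 = $193,428. Book value $902,432.
Year 2: 2,847 × $36 = $102,492. Book value $799,940.
Year 3: 1,975 × $36 = $71,100. Book value $728,840.
Year 4: 3,852 × $36 = $138,672. Book value $590,168.
Year 5: 4,219 × $36 = $151,884. Book value $438,284.
Year 6: 4,101 × $36 = $147,636. Book value $290,648.
Year 7: 4,543 × $36 = $163,548. Book value $127,100.

$193,428; $102,492; $71,100; $138,672; $151,884; $147,636; $163,548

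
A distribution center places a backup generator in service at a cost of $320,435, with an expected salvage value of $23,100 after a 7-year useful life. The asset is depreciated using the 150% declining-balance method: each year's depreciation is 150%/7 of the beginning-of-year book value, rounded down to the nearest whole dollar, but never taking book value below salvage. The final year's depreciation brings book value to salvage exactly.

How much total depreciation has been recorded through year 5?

Depreciable base = $320,435 − $23,100 = $297,335.
Year 1: ⌊$320,435 × 150%/7⌋ = $68,664. Book value $251,771.
Year 2: ⌊$251,771 × 150%/7⌋ = $53,950. Book value $197,821.
Year 3: ⌊$197,821 × 150%/7⌋ = $42,390. Book value $155,431.
Year 4: ⌊$155,431 × 150%/7⌋ = $33,306. Book value $122,125.
Year 5: ⌊$122,125 × 150%/7⌋ = $26,169. Book value $95,956.
Accumulated through year 5 = $320,435 − $95,956 = $224,479.

$224,479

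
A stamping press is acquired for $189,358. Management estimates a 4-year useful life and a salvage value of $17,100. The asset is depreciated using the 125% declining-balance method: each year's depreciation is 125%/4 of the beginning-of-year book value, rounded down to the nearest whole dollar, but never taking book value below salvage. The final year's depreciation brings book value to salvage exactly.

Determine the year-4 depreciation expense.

Depreciable base = $189,358 − $17,100 = $172,258.
Year 1: ⌊$189,358 × 125%/4⌋ = $59,174. Book value $130,184.
Year 2: ⌊$130,184 × 125%/4⌋ = $40,682. Book value $89,502.
Year 3: ⌊$89,502 × 125%/4⌋ = $27,969. Book value $61,533.
Year 4 (final): $61,533 − $17,100 = $44,433. Book value $17,100.

$44,433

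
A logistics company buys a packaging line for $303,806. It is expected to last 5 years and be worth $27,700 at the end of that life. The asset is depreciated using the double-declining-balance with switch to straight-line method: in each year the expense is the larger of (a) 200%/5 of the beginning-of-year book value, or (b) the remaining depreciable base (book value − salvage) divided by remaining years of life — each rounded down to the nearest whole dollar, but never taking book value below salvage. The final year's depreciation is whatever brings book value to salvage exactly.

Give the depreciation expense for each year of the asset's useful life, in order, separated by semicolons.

$121,522; $72,913; $43,748; $26,249; $11,674

Depreciable base = $303,806 − $27,700 = $276,106.
Year 1: DB = ⌊$303,806 × 200%/5⌋ = $121,522; SL = ⌊$276,106/5⌋ = $55,221 → take DB $121,522. Book value $182,284.
Year 2: DB = ⌊$182,284 × 200%/5⌋ = $72,913; SL = ⌊$154,584/4⌋ = $38,646 → take DB $72,913. Book value $109,371.
Year 3: DB = ⌊$109,371 × 200%/5⌋ = $43,748; SL = ⌊$81,671/3⌋ = $27,223 → take DB $43,748. Book value $65,623.
Year 4: DB = ⌊$65,623 × 200%/5⌋ = $26,249; SL = ⌊$37,923/2⌋ = $18,961 → take DB $26,249. Book value $39,374.
Year 5 (final): $39,374 − $27,700 = $11,674. Book value $27,700.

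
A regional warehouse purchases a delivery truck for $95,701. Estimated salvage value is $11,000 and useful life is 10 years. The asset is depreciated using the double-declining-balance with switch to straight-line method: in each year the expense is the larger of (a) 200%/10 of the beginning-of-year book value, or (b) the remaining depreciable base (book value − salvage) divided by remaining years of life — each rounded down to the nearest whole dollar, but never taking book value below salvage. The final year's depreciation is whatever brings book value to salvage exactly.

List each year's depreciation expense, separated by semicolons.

Depreciable base = $95,701 − $11,000 = $84,701.
Year 1: DB = ⌊$95,701 × 200%/10⌋ = $19,140; SL = ⌊$84,701/10⌋ = $8,470 → take DB $19,140. Book value $76,561.
Year 2: DB = ⌊$76,561 × 200%/10⌋ = $15,312; SL = ⌊$65,561/9⌋ = $7,284 → take DB $15,312. Book value $61,249.
Year 3: DB = ⌊$61,249 × 200%/10⌋ = $12,249; SL = ⌊$50,249/8⌋ = $6,281 → take DB $12,249. Book value $49,000.
Year 4: DB = ⌊$49,000 × 200%/10⌋ = $9,800; SL = ⌊$38,000/7⌋ = $5,428 → take DB $9,800. Book value $39,200.
Year 5: DB = ⌊$39,200 × 200%/10⌋ = $7,840; SL = ⌊$28,200/6⌋ = $4,700 → take DB $7,840. Book value $31,360.
Year 6: DB = ⌊$31,360 × 200%/10⌋ = $6,272; SL = ⌊$20,360/5⌋ = $4,072 → take DB $6,272. Book value $25,088.
Year 7: DB = ⌊$25,088 × 200%/10⌋ = $5,017; SL = ⌊$14,088/4⌋ = $3,522 → take DB $5,017. Book value $20,071.
Year 8: DB = ⌊$20,071 × 200%/10⌋ = $4,014; SL = ⌊$9,071/3⌋ = $3,023 → take DB $4,014. Book value $16,057.
Year 9: DB = ⌊$16,057 × 200%/10⌋ = $3,211; SL = ⌊$5,057/2⌋ = $2,528 → take DB $3,211. Book value $12,846.
Year 10 (final): $12,846 − $11,000 = $1,846. Book value $11,000.

$19,140; $15,312; $12,249; $9,800; $7,840; $6,272; $5,017; $4,014; $3,211; $1,846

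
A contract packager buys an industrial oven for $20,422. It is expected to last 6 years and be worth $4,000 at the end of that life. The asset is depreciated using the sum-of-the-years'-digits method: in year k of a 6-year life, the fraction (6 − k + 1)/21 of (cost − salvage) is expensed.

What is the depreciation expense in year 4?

Depreciable base = $20,422 − $4,000 = $16,422.
Sum of the years' digits = 6+5+4+3+2+1 = 21.
Year 1: $16,422 × 6/21 = $4,692. Book value $15,730.
Year 2: $16,422 × 5/21 = $3,910. Book value $11,820.
Year 3: $16,422 × 4/21 = $3,128. Book value $8,692.
Year 4: $16,422 × 3/21 = $2,346. Book value $6,346.

$2,346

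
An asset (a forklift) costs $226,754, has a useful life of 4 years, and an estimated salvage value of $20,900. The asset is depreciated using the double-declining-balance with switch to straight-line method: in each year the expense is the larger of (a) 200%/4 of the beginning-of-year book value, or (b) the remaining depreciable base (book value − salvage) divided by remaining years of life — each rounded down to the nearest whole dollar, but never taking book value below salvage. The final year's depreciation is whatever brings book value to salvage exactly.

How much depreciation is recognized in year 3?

Depreciable base = $226,754 − $20,900 = $205,854.
Year 1: DB = ⌊$226,754 × 200%/4⌋ = $113,377; SL = ⌊$205,854/4⌋ = $51,463 → take DB $113,377. Book value $113,377.
Year 2: DB = ⌊$113,377 × 200%/4⌋ = $56,688; SL = ⌊$92,477/3⌋ = $30,825 → take DB $56,688. Book value $56,689.
Year 3: DB = ⌊$56,689 × 200%/4⌋ = $28,344; SL = ⌊$35,789/2⌋ = $17,894 → take DB $28,344. Book value $28,345.

$28,344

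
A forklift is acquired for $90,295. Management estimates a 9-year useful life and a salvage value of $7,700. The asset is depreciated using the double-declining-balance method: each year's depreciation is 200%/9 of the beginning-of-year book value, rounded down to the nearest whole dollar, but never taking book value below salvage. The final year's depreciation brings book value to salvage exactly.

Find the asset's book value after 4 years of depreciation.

Depreciable base = $90,295 − $7,700 = $82,595.
Year 1: ⌊$90,295 × 200%/9⌋ = $20,065. Book value $70,230.
Year 2: ⌊$70,230 × 200%/9⌋ = $15,606. Book value $54,624.
Year 3: ⌊$54,624 × 200%/9⌋ = $12,138. Book value $42,486.
Year 4: ⌊$42,486 × 200%/9⌋ = $9,441. Book value $33,045.

$33,045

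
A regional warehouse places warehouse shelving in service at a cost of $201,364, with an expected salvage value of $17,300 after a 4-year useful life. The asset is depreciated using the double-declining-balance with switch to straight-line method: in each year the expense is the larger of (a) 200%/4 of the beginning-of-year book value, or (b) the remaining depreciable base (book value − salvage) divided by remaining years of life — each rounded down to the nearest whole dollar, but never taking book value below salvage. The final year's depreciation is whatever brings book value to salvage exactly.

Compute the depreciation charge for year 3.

Depreciable base = $201,364 − $17,300 = $184,064.
Year 1: DB = ⌊$201,364 × 200%/4⌋ = $100,682; SL = ⌊$184,064/4⌋ = $46,016 → take DB $100,682. Book value $100,682.
Year 2: DB = ⌊$100,682 × 200%/4⌋ = $50,341; SL = ⌊$83,382/3⌋ = $27,794 → take DB $50,341. Book value $50,341.
Year 3: DB = ⌊$50,341 × 200%/4⌋ = $25,170; SL = ⌊$33,041/2⌋ = $16,520 → take DB $25,170. Book value $25,171.

$25,170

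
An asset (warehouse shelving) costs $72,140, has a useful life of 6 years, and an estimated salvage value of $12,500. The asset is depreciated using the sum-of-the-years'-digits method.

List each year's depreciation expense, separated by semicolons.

Depreciable base = $72,140 − $12,500 = $59,640.
Sum of the years' digits = 6+5+4+3+2+1 = 21.
Year 1: $59,640 × 6/21 = $17,040. Book value $55,100.
Year 2: $59,640 × 5/21 = $14,200. Book value $40,900.
Year 3: $59,640 × 4/21 = $11,360. Book value $29,540.
Year 4: $59,640 × 3/21 = $8,520. Book value $21,020.
Year 5: $59,640 × 2/21 = $5,680. Book value $15,340.
Year 6: $59,640 × 1/21 = $2,840. Book value $12,500.

$17,040; $14,200; $11,360; $8,520; $5,680; $2,840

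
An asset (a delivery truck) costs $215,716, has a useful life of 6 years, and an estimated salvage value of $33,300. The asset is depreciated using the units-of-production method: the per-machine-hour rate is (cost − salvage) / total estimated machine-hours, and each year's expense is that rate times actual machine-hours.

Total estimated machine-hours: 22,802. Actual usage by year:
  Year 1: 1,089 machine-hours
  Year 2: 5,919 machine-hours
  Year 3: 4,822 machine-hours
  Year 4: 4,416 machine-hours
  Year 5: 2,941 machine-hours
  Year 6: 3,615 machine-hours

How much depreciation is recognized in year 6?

$28,920

Depreciable base = $215,716 − $33,300 = $182,416.
Rate = $182,416 / 22,802 machine-hours = $8 per machine-hour.
Year 1: 1,089 × $8 = $8,712. Book value $207,004.
Year 2: 5,919 × $8 = $47,352. Book value $159,652.
Year 3: 4,822 × $8 = $38,576. Book value $121,076.
Year 4: 4,416 × $8 = $35,328. Book value $85,748.
Year 5: 2,941 × $8 = $23,528. Book value $62,220.
Year 6: 3,615 × $8 = $28,920. Book value $33,300.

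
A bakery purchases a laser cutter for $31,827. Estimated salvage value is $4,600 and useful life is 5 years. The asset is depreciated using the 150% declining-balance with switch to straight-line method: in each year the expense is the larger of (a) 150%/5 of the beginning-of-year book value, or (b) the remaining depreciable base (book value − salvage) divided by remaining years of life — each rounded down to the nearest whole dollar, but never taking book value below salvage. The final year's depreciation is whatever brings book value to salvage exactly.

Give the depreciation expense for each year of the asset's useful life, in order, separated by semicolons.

Depreciable base = $31,827 − $4,600 = $27,227.
Year 1: DB = ⌊$31,827 × 150%/5⌋ = $9,548; SL = ⌊$27,227/5⌋ = $5,445 → take DB $9,548. Book value $22,279.
Year 2: DB = ⌊$22,279 × 150%/5⌋ = $6,683; SL = ⌊$17,679/4⌋ = $4,419 → take DB $6,683. Book value $15,596.
Year 3: DB = ⌊$15,596 × 150%/5⌋ = $4,678; SL = ⌊$10,996/3⌋ = $3,665 → take DB $4,678. Book value $10,918.
Year 4: DB = ⌊$10,918 × 150%/5⌋ = $3,275; SL = ⌊$6,318/2⌋ = $3,159 → take DB $3,275. Book value $7,643.
Year 5 (final): $7,643 − $4,600 = $3,043. Book value $4,600.

$9,548; $6,683; $4,678; $3,275; $3,043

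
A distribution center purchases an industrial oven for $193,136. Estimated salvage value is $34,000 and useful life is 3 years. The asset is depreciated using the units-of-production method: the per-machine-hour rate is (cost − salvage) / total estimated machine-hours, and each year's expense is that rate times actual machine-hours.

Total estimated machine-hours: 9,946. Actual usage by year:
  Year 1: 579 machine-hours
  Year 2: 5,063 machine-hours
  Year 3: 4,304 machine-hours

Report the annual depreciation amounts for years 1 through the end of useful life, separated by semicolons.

$9,264; $81,008; $68,864

Depreciable base = $193,136 − $34,000 = $159,136.
Rate = $159,136 / 9,946 machine-hours = $16 per machine-hour.
Year 1: 579 × $16 = $9,264. Book value $183,872.
Year 2: 5,063 × $16 = $81,008. Book value $102,864.
Year 3: 4,304 × $16 = $68,864. Book value $34,000.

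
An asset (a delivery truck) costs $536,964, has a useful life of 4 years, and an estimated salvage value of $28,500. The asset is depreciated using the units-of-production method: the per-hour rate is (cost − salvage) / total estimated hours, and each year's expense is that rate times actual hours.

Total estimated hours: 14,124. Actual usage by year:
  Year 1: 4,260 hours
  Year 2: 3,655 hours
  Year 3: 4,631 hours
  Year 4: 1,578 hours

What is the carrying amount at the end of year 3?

Depreciable base = $536,964 − $28,500 = $508,464.
Rate = $508,464 / 14,124 hours = $36 per hour.
Year 1: 4,260 × $36 = $153,360. Book value $383,604.
Year 2: 3,655 × $36 = $131,580. Book value $252,024.
Year 3: 4,631 × $36 = $166,716. Book value $85,308.

$85,308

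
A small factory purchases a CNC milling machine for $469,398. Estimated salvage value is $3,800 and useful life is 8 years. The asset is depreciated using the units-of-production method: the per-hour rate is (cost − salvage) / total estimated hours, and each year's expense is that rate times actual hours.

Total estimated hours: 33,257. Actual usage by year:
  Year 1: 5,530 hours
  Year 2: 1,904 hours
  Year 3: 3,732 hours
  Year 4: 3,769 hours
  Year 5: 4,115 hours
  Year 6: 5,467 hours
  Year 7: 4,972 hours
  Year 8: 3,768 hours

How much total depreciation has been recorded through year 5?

Depreciable base = $469,398 − $3,800 = $465,598.
Rate = $465,598 / 33,257 hours = $14 per hour.
Year 1: 5,530 × $14 = $77,420. Book value $391,978.
Year 2: 1,904 × $14 = $26,656. Book value $365,322.
Year 3: 3,732 × $14 = $52,248. Book value $313,074.
Year 4: 3,769 × $14 = $52,766. Book value $260,308.
Year 5: 4,115 × $14 = $57,610. Book value $202,698.
Accumulated through year 5 = $469,398 − $202,698 = $266,700.

$266,700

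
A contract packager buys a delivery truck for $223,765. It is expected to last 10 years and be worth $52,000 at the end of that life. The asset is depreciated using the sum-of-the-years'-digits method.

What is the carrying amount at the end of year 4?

Depreciable base = $223,765 − $52,000 = $171,765.
Sum of the years' digits = 10+9+8+7+6+5+4+3+2+1 = 55.
Year 1: $171,765 × 10/55 = $31,230. Book value $192,535.
Year 2: $171,765 × 9/55 = $28,107. Book value $164,428.
Year 3: $171,765 × 8/55 = $24,984. Book value $139,444.
Year 4: $171,765 × 7/55 = $21,861. Book value $117,583.

$117,583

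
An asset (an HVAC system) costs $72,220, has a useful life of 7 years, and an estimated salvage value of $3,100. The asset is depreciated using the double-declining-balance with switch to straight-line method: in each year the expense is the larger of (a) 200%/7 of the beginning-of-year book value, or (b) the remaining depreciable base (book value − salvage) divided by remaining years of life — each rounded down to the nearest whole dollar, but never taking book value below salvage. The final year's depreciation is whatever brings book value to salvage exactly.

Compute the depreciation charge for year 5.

Depreciable base = $72,220 − $3,100 = $69,120.
Year 1: DB = ⌊$72,220 × 200%/7⌋ = $20,634; SL = ⌊$69,120/7⌋ = $9,874 → take DB $20,634. Book value $51,586.
Year 2: DB = ⌊$51,586 × 200%/7⌋ = $14,738; SL = ⌊$48,486/6⌋ = $8,081 → take DB $14,738. Book value $36,848.
Year 3: DB = ⌊$36,848 × 200%/7⌋ = $10,528; SL = ⌊$33,748/5⌋ = $6,749 → take DB $10,528. Book value $26,320.
Year 4: DB = ⌊$26,320 × 200%/7⌋ = $7,520; SL = ⌊$23,220/4⌋ = $5,805 → take DB $7,520. Book value $18,800.
Year 5: DB = ⌊$18,800 × 200%/7⌋ = $5,371; SL = ⌊$15,700/3⌋ = $5,233 → take DB $5,371. Book value $13,429.

$5,371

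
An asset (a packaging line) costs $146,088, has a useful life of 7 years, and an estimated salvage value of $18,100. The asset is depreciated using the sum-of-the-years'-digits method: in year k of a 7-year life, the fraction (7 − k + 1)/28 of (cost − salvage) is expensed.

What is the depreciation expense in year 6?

Depreciable base = $146,088 − $18,100 = $127,988.
Sum of the years' digits = 7+6+5+4+3+2+1 = 28.
Year 1: $127,988 × 7/28 = $31,997. Book value $114,091.
Year 2: $127,988 × 6/28 = $27,426. Book value $86,665.
Year 3: $127,988 × 5/28 = $22,855. Book value $63,810.
Year 4: $127,988 × 4/28 = $18,284. Book value $45,526.
Year 5: $127,988 × 3/28 = $13,713. Book value $31,813.
Year 6: $127,988 × 2/28 = $9,142. Book value $22,671.

$9,142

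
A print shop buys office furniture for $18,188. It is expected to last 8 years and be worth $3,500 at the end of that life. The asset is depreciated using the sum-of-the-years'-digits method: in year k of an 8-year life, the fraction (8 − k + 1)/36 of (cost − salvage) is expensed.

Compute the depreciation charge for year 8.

Depreciable base = $18,188 − $3,500 = $14,688.
Sum of the years' digits = 8+7+6+5+4+3+2+1 = 36.
Year 1: $14,688 × 8/36 = $3,264. Book value $14,924.
Year 2: $14,688 × 7/36 = $2,856. Book value $12,068.
Year 3: $14,688 × 6/36 = $2,448. Book value $9,620.
Year 4: $14,688 × 5/36 = $2,040. Book value $7,580.
Year 5: $14,688 × 4/36 = $1,632. Book value $5,948.
Year 6: $14,688 × 3/36 = $1,224. Book value $4,724.
Year 7: $14,688 × 2/36 = $816. Book value $3,908.
Year 8: $14,688 × 1/36 = $408. Book value $3,500.

$408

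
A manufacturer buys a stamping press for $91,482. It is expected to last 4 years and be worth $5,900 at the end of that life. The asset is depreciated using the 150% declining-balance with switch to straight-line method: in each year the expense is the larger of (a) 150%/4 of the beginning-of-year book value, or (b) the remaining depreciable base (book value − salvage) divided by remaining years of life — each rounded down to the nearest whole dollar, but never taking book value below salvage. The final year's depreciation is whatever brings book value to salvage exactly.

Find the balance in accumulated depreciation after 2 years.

$55,746

Depreciable base = $91,482 − $5,900 = $85,582.
Year 1: DB = ⌊$91,482 × 150%/4⌋ = $34,305; SL = ⌊$85,582/4⌋ = $21,395 → take DB $34,305. Book value $57,177.
Year 2: DB = ⌊$57,177 × 150%/4⌋ = $21,441; SL = ⌊$51,277/3⌋ = $17,092 → take DB $21,441. Book value $35,736.
Accumulated through year 2 = $91,482 − $35,736 = $55,746.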